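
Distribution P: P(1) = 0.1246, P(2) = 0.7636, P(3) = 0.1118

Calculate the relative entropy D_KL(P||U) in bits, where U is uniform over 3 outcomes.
0.5601 bits

U(i) = 1/3 for all i

D_KL(P||U) = Σ P(x) log₂(P(x) / (1/3))
           = Σ P(x) log₂(P(x)) + log₂(3)
           = log₂(3) - H(P)

H(P) = -Σ P(x) log₂(P(x)):
  -P(1)·log₂(P(1)) = -(0.1246)·log₂(0.1246) = 0.37438
  -P(2)·log₂(P(2)) = -(0.7636)·log₂(0.7636) = 0.29713
  -P(3)·log₂(P(3)) = -(0.1118)·log₂(0.1118) = 0.35340
H(P) = 0.37438 + 0.29713 + 0.35340 = 1.02491 bits

log₂(3) = 1.58496 bits

D_KL(P||U) = 1.58496 - 1.02491 = 0.56005 ≈ 0.5601 bits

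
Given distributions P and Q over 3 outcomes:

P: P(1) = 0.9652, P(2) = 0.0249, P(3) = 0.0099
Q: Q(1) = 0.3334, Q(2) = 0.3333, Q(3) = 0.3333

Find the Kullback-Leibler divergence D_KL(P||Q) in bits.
1.3368 bits

D_KL(P||Q) = Σ P(x) log₂(P(x)/Q(x))

Computing term by term:
  P(1)·log₂(P(1)/Q(1)) = 0.9652·log₂(0.9652/0.3334) = 1.48021
  P(2)·log₂(P(2)/Q(2)) = 0.0249·log₂(0.0249/0.3333) = -0.09319
  P(3)·log₂(P(3)/Q(3)) = 0.0099·log₂(0.0099/0.3333) = -0.05023

D_KL(P||Q) = 1.48021 - 0.09319 - 0.05023 = 1.33679 ≈ 1.3368 bits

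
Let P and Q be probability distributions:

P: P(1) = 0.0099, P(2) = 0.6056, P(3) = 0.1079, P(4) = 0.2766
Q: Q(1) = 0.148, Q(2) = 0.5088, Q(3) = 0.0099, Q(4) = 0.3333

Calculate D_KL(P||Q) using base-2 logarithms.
0.4110 bits

D_KL(P||Q) = Σ P(x) log₂(P(x)/Q(x))

Computing term by term:
  P(1)·log₂(P(1)/Q(1)) = 0.0099·log₂(0.0099/0.148) = -0.03863
  P(2)·log₂(P(2)/Q(2)) = 0.6056·log₂(0.6056/0.5088) = 0.15217
  P(3)·log₂(P(3)/Q(3)) = 0.1079·log₂(0.1079/0.0099) = 0.37184
  P(4)·log₂(P(4)/Q(4)) = 0.2766·log₂(0.2766/0.3333) = -0.07441

D_KL(P||Q) = -0.03863 + 0.15217 + 0.37184 - 0.07441 = 0.41097 ≈ 0.4110 bits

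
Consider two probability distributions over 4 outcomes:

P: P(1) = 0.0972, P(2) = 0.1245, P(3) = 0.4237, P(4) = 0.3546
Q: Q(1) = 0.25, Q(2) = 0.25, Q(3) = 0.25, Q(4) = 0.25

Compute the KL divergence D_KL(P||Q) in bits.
0.2436 bits

D_KL(P||Q) = Σ P(x) log₂(P(x)/Q(x))

Computing term by term:
  P(1)·log₂(P(1)/Q(1)) = 0.0972·log₂(0.0972/0.25) = -0.13247
  P(2)·log₂(P(2)/Q(2)) = 0.1245·log₂(0.1245/0.25) = -0.12522
  P(3)·log₂(P(3)/Q(3)) = 0.4237·log₂(0.4237/0.25) = 0.32248
  P(4)·log₂(P(4)/Q(4)) = 0.3546·log₂(0.3546/0.25) = 0.17881

D_KL(P||Q) = -0.13247 - 0.12522 + 0.32248 + 0.17881 = 0.24360 ≈ 0.2436 bits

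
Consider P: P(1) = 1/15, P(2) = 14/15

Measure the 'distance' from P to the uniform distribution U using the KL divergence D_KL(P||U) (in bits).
0.6466 bits

U(i) = 1/2 for all i

D_KL(P||U) = Σ P(x) log₂(P(x) / (1/2))
           = Σ P(x) log₂(P(x)) + log₂(2)
           = log₂(2) - H(P)

H(P) = -Σ P(x) log₂(P(x)):
  -P(1)·log₂(P(1)) = -(1/15)·log₂(1/15) = 0.26046
  -P(2)·log₂(P(2)) = -(14/15)·log₂(14/15) = 0.09290
H(P) = 0.26046 + 0.09290 = 0.35336 bits

log₂(2) = 1.00000 bits

D_KL(P||U) = 1.00000 - 0.35336 = 0.64664 ≈ 0.6466 bits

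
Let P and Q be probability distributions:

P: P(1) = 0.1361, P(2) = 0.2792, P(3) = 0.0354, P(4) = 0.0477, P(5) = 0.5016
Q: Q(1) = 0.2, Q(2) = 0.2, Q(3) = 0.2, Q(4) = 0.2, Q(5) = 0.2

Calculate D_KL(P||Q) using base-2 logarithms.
0.5371 bits

D_KL(P||Q) = Σ P(x) log₂(P(x)/Q(x))

Computing term by term:
  P(1)·log₂(P(1)/Q(1)) = 0.1361·log₂(0.1361/0.2) = -0.07558
  P(2)·log₂(P(2)/Q(2)) = 0.2792·log₂(0.2792/0.2) = 0.13438
  P(3)·log₂(P(3)/Q(3)) = 0.0354·log₂(0.0354/0.2) = -0.08844
  P(4)·log₂(P(4)/Q(4)) = 0.0477·log₂(0.0477/0.2) = -0.09864
  P(5)·log₂(P(5)/Q(5)) = 0.5016·log₂(0.5016/0.2) = 0.66539

D_KL(P||Q) = -0.07558 + 0.13438 - 0.08844 - 0.09864 + 0.66539 = 0.53711 ≈ 0.5371 bits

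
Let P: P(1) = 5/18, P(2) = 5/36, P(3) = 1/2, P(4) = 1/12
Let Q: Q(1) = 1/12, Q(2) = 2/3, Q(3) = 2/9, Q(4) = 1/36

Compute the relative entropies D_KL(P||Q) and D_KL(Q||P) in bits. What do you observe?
D_KL(P||Q) = 0.8852 bits, D_KL(Q||P) = 1.0599 bits. The two directions give different values (D_KL(Q||P) exceeds D_KL(P||Q) by 0.1747 bits): KL divergence is asymmetric.

D_KL(P||Q) = Σ P(x) log₂(P(x)/Q(x))

Computing term by term:
  P(1)·log₂(P(1)/Q(1)) = (5/18)·log₂((5/18)/(1/12)) = 0.48249
  P(2)·log₂(P(2)/Q(2)) = (5/36)·log₂((5/36)/(2/3)) = -0.31431
  P(3)·log₂(P(3)/Q(3)) = (1/2)·log₂((1/2)/(2/9)) = 0.58496
  P(4)·log₂(P(4)/Q(4)) = (1/12)·log₂((1/12)/(1/36)) = 0.13208

D_KL(P||Q) = 0.48249 - 0.31431 + 0.58496 + 0.13208 = 0.88522 ≈ 0.8852 bits

D_KL(Q||P) = Σ Q(x) log₂(Q(x)/P(x))

Computing term by term:
  Q(1)·log₂(Q(1)/P(1)) = (1/12)·log₂((1/12)/(5/18)) = -0.14475
  Q(2)·log₂(Q(2)/P(2)) = (2/3)·log₂((2/3)/(5/36)) = 1.50869
  Q(3)·log₂(Q(3)/P(3)) = (2/9)·log₂((2/9)/(1/2)) = -0.25998
  Q(4)·log₂(Q(4)/P(4)) = (1/36)·log₂((1/36)/(1/12)) = -0.04403

D_KL(Q||P) = -0.14475 + 1.50869 - 0.25998 - 0.04403 = 1.05993 ≈ 1.0599 bits

These are NOT equal (difference: 0.1747 bits). KL divergence is asymmetric: D_KL(P||Q) ≠ D_KL(Q||P) in general.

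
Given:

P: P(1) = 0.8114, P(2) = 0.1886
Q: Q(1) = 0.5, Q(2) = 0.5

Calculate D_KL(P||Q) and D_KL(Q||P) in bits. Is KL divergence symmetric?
D_KL(P||Q) = 0.3015 bits, D_KL(Q||P) = 0.3541 bits. No, KL divergence is not symmetric.

D_KL(P||Q) = Σ P(x) log₂(P(x)/Q(x))

Computing term by term:
  P(1)·log₂(P(1)/Q(1)) = 0.8114·log₂(0.8114/0.5) = 0.56675
  P(2)·log₂(P(2)/Q(2)) = 0.1886·log₂(0.1886/0.5) = -0.26528

D_KL(P||Q) = 0.56675 - 0.26528 = 0.30147 ≈ 0.3015 bits

D_KL(Q||P) = Σ Q(x) log₂(Q(x)/P(x))

Computing term by term:
  Q(1)·log₂(Q(1)/P(1)) = 0.5·log₂(0.5/0.8114) = -0.34924
  Q(2)·log₂(Q(2)/P(2)) = 0.5·log₂(0.5/0.1886) = 0.70330

D_KL(Q||P) = -0.34924 + 0.70330 = 0.35406 ≈ 0.3541 bits

These are NOT equal (difference: 0.0526 bits). KL divergence is asymmetric: D_KL(P||Q) ≠ D_KL(Q||P) in general.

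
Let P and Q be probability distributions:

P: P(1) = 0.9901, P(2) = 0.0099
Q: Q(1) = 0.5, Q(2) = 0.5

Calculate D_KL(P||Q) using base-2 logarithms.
0.9199 bits

D_KL(P||Q) = Σ P(x) log₂(P(x)/Q(x))

Computing term by term:
  P(1)·log₂(P(1)/Q(1)) = 0.9901·log₂(0.9901/0.5) = 0.97589
  P(2)·log₂(P(2)/Q(2)) = 0.0099·log₂(0.0099/0.5) = -0.05602

D_KL(P||Q) = 0.97589 - 0.05602 = 0.91987 ≈ 0.9199 bits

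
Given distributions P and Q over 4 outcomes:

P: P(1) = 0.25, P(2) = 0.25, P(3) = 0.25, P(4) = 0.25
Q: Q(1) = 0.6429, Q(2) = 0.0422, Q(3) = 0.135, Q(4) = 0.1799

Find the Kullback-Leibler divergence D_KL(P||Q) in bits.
0.6419 bits

D_KL(P||Q) = Σ P(x) log₂(P(x)/Q(x))

Computing term by term:
  P(1)·log₂(P(1)/Q(1)) = 0.25·log₂(0.25/0.6429) = -0.34067
  P(2)·log₂(P(2)/Q(2)) = 0.25·log₂(0.25/0.0422) = 0.64165
  P(3)·log₂(P(3)/Q(3)) = 0.25·log₂(0.25/0.135) = 0.22224
  P(4)·log₂(P(4)/Q(4)) = 0.25·log₂(0.25/0.1799) = 0.11868

D_KL(P||Q) = -0.34067 + 0.64165 + 0.22224 + 0.11868 = 0.64190 ≈ 0.6419 bits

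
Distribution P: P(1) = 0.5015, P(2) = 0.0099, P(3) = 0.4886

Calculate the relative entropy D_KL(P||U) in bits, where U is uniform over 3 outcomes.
0.5149 bits

U(i) = 1/3 for all i

D_KL(P||U) = Σ P(x) log₂(P(x) / (1/3))
           = Σ P(x) log₂(P(x)) + log₂(3)
           = log₂(3) - H(P)

H(P) = -Σ P(x) log₂(P(x)):
  -P(1)·log₂(P(1)) = -(0.5015)·log₂(0.5015) = 0.49933
  -P(2)·log₂(P(2)) = -(0.0099)·log₂(0.0099) = 0.06592
  -P(3)·log₂(P(3)) = -(0.4886)·log₂(0.4886) = 0.50486
H(P) = 0.49933 + 0.06592 + 0.50486 = 1.07011 bits

log₂(3) = 1.58496 bits

D_KL(P||U) = 1.58496 - 1.07011 = 0.51485 ≈ 0.5149 bits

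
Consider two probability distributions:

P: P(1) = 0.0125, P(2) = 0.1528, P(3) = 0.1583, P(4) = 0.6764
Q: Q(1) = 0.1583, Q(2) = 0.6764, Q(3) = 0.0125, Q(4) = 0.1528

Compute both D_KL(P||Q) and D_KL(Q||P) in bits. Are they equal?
D_KL(P||Q) = 1.6578 bits, D_KL(Q||P) = 1.6578 bits. Yes, in this case they are equal (although KL divergence is not symmetric in general).

D_KL(P||Q) = Σ P(x) log₂(P(x)/Q(x))

Computing term by term:
  P(1)·log₂(P(1)/Q(1)) = 0.0125·log₂(0.0125/0.1583) = -0.04578
  P(2)·log₂(P(2)/Q(2)) = 0.1528·log₂(0.1528/0.6764) = -0.32794
  P(3)·log₂(P(3)/Q(3)) = 0.1583·log₂(0.1583/0.0125) = 0.57980
  P(4)·log₂(P(4)/Q(4)) = 0.6764·log₂(0.6764/0.1528) = 1.45171

D_KL(P||Q) = -0.04578 - 0.32794 + 0.57980 + 1.45171 = 1.65779 ≈ 1.6578 bits

D_KL(Q||P) = Σ Q(x) log₂(Q(x)/P(x))

Computing term by term:
  Q(1)·log₂(Q(1)/P(1)) = 0.1583·log₂(0.1583/0.0125) = 0.57980
  Q(2)·log₂(Q(2)/P(2)) = 0.6764·log₂(0.6764/0.1528) = 1.45171
  Q(3)·log₂(Q(3)/P(3)) = 0.0125·log₂(0.0125/0.1583) = -0.04578
  Q(4)·log₂(Q(4)/P(4)) = 0.1528·log₂(0.1528/0.6764) = -0.32794

D_KL(Q||P) = 0.57980 + 1.45171 - 0.04578 - 0.32794 = 1.65779 ≈ 1.6578 bits

These ARE equal here. Q is P with outcomes relabeled (Q(1) = P(3), Q(2) = P(4), Q(3) = P(1), Q(4) = P(2)) by a relabeling that is its own inverse, so the two sums contain exactly the same terms in a different order. This is a special case — KL divergence is not symmetric in general: D_KL(P||Q) ≠ D_KL(Q||P) for most P, Q.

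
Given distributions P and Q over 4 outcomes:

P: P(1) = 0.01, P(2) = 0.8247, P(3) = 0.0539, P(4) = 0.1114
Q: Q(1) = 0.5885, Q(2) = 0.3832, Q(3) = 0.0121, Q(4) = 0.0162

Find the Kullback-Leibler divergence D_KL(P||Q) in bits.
1.2792 bits

D_KL(P||Q) = Σ P(x) log₂(P(x)/Q(x))

Computing term by term:
  P(1)·log₂(P(1)/Q(1)) = 0.01·log₂(0.01/0.5885) = -0.05879
  P(2)·log₂(P(2)/Q(2)) = 0.8247·log₂(0.8247/0.3832) = 0.91193
  P(3)·log₂(P(3)/Q(3)) = 0.0539·log₂(0.0539/0.0121) = 0.11617
  P(4)·log₂(P(4)/Q(4)) = 0.1114·log₂(0.1114/0.0162) = 0.30988

D_KL(P||Q) = -0.05879 + 0.91193 + 0.11617 + 0.30988 = 1.27919 ≈ 1.2792 bits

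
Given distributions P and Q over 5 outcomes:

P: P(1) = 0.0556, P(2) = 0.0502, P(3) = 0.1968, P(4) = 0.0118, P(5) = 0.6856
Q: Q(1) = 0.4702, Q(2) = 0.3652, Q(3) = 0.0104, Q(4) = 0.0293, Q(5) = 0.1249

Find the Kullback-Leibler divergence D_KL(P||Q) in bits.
2.1886 bits

D_KL(P||Q) = Σ P(x) log₂(P(x)/Q(x))

Computing term by term:
  P(1)·log₂(P(1)/Q(1)) = 0.0556·log₂(0.0556/0.4702) = -0.17125
  P(2)·log₂(P(2)/Q(2)) = 0.0502·log₂(0.0502/0.3652) = -0.14372
  P(3)·log₂(P(3)/Q(3)) = 0.1968·log₂(0.1968/0.0104) = 0.83484
  P(4)·log₂(P(4)/Q(4)) = 0.0118·log₂(0.0118/0.0293) = -0.01548
  P(5)·log₂(P(5)/Q(5)) = 0.6856·log₂(0.6856/0.1249) = 1.68424

D_KL(P||Q) = -0.17125 - 0.14372 + 0.83484 - 0.01548 + 1.68424 = 2.18863 ≈ 2.1886 bits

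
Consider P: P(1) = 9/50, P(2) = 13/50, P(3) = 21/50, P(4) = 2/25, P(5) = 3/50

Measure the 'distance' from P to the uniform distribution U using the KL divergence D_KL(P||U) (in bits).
0.3106 bits

U(i) = 1/5 for all i

D_KL(P||U) = Σ P(x) log₂(P(x) / (1/5))
           = Σ P(x) log₂(P(x)) + log₂(5)
           = log₂(5) - H(P)

H(P) = -Σ P(x) log₂(P(x)):
  -P(1)·log₂(P(1)) = -(9/50)·log₂(9/50) = 0.44531
  -P(2)·log₂(P(2)) = -(13/50)·log₂(13/50) = 0.50529
  -P(3)·log₂(P(3)) = -(21/50)·log₂(21/50) = 0.52565
  -P(4)·log₂(P(4)) = -(2/25)·log₂(2/25) = 0.29151
  -P(5)·log₂(P(5)) = -(3/50)·log₂(3/50) = 0.24353
H(P) = 0.44531 + 0.50529 + 0.52565 + 0.29151 + 0.24353 = 2.01129 bits

log₂(5) = 2.32193 bits

D_KL(P||U) = 2.32193 - 2.01129 = 0.31064 ≈ 0.3106 bits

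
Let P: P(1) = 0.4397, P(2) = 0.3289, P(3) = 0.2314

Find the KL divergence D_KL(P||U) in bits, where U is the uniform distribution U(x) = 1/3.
0.0475 bits

U(i) = 1/3 for all i

D_KL(P||U) = Σ P(x) log₂(P(x) / (1/3))
           = Σ P(x) log₂(P(x)) + log₂(3)
           = log₂(3) - H(P)

H(P) = -Σ P(x) log₂(P(x)):
  -P(1)·log₂(P(1)) = -(0.4397)·log₂(0.4397) = 0.52122
  -P(2)·log₂(P(2)) = -(0.3289)·log₂(0.3289) = 0.52765
  -P(3)·log₂(P(3)) = -(0.2314)·log₂(0.2314) = 0.48861
H(P) = 0.52122 + 0.52765 + 0.48861 = 1.53748 bits

log₂(3) = 1.58496 bits

D_KL(P||U) = 1.58496 - 1.53748 = 0.04748 ≈ 0.0475 bits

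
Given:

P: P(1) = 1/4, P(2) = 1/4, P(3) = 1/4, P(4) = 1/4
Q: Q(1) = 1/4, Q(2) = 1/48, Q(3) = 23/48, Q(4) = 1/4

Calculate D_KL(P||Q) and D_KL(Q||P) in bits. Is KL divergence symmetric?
D_KL(P||Q) = 0.6616 bits, D_KL(Q||P) = 0.3751 bits. No, KL divergence is not symmetric.

D_KL(P||Q) = Σ P(x) log₂(P(x)/Q(x))

Computing term by term:
  P(1)·log₂(P(1)/Q(1)) = (1/4)·log₂((1/4)/(1/4)) = 0.00000
  P(2)·log₂(P(2)/Q(2)) = (1/4)·log₂((1/4)/(1/48)) = 0.89624
  P(3)·log₂(P(3)/Q(3)) = (1/4)·log₂((1/4)/(23/48)) = -0.23465
  P(4)·log₂(P(4)/Q(4)) = (1/4)·log₂((1/4)/(1/4)) = 0.00000

D_KL(P||Q) = 0.00000 + 0.89624 - 0.23465 + 0.00000 = 0.66159 ≈ 0.6616 bits

D_KL(Q||P) = Σ Q(x) log₂(Q(x)/P(x))

Computing term by term:
  Q(1)·log₂(Q(1)/P(1)) = (1/4)·log₂((1/4)/(1/4)) = 0.00000
  Q(2)·log₂(Q(2)/P(2)) = (1/48)·log₂((1/48)/(1/4)) = -0.07469
  Q(3)·log₂(Q(3)/P(3)) = (23/48)·log₂((23/48)/(1/4)) = 0.44975
  Q(4)·log₂(Q(4)/P(4)) = (1/4)·log₂((1/4)/(1/4)) = 0.00000

D_KL(Q||P) = 0.00000 - 0.07469 + 0.44975 + 0.00000 = 0.37506 ≈ 0.3751 bits

These are NOT equal (difference: 0.2865 bits). KL divergence is asymmetric: D_KL(P||Q) ≠ D_KL(Q||P) in general.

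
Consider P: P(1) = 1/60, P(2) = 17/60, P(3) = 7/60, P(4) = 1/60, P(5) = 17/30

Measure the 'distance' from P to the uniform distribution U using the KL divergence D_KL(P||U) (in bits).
0.7836 bits

U(i) = 1/5 for all i

D_KL(P||U) = Σ P(x) log₂(P(x) / (1/5))
           = Σ P(x) log₂(P(x)) + log₂(5)
           = log₂(5) - H(P)

H(P) = -Σ P(x) log₂(P(x)):
  -P(1)·log₂(P(1)) = -(1/60)·log₂(1/60) = 0.09845
  -P(2)·log₂(P(2)) = -(17/60)·log₂(17/60) = 0.51550
  -P(3)·log₂(P(3)) = -(7/60)·log₂(7/60) = 0.36161
  -P(4)·log₂(P(4)) = -(1/60)·log₂(1/60) = 0.09845
  -P(5)·log₂(P(5)) = -(17/30)·log₂(17/30) = 0.46434
H(P) = 0.09845 + 0.51550 + 0.36161 + 0.09845 + 0.46434 = 1.53835 bits

log₂(5) = 2.32193 bits

D_KL(P||U) = 2.32193 - 1.53835 = 0.78358 ≈ 0.7836 bits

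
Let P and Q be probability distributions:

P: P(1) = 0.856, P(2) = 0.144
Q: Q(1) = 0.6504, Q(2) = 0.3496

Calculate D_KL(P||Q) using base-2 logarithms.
0.1550 bits

D_KL(P||Q) = Σ P(x) log₂(P(x)/Q(x))

Computing term by term:
  P(1)·log₂(P(1)/Q(1)) = 0.856·log₂(0.856/0.6504) = 0.33922
  P(2)·log₂(P(2)/Q(2)) = 0.144·log₂(0.144/0.3496) = -0.18427

D_KL(P||Q) = 0.33922 - 0.18427 = 0.15495 ≈ 0.1550 bits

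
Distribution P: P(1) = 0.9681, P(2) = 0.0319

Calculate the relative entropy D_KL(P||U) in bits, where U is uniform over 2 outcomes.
0.7962 bits

U(i) = 1/2 for all i

D_KL(P||U) = Σ P(x) log₂(P(x) / (1/2))
           = Σ P(x) log₂(P(x)) + log₂(2)
           = log₂(2) - H(P)

H(P) = -Σ P(x) log₂(P(x)):
  -P(1)·log₂(P(1)) = -(0.9681)·log₂(0.9681) = 0.04528
  -P(2)·log₂(P(2)) = -(0.0319)·log₂(0.0319) = 0.15855
H(P) = 0.04528 + 0.15855 = 0.20383 bits

log₂(2) = 1.00000 bits

D_KL(P||U) = 1.00000 - 0.20383 = 0.79617 ≈ 0.7962 bits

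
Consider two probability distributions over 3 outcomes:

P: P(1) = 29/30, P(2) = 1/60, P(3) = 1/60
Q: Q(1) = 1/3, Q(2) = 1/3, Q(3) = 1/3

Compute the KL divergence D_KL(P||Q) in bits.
1.3408 bits

D_KL(P||Q) = Σ P(x) log₂(P(x)/Q(x))

Computing term by term:
  P(1)·log₂(P(1)/Q(1)) = (29/30)·log₂((29/30)/(1/3)) = 1.48485
  P(2)·log₂(P(2)/Q(2)) = (1/60)·log₂((1/60)/(1/3)) = -0.07203
  P(3)·log₂(P(3)/Q(3)) = (1/60)·log₂((1/60)/(1/3)) = -0.07203

D_KL(P||Q) = 1.48485 - 0.07203 - 0.07203 = 1.34079 ≈ 1.3408 bits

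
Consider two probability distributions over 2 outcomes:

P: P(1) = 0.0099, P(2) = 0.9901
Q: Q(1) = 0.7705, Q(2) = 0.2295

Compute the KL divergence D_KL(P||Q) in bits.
2.0260 bits

D_KL(P||Q) = Σ P(x) log₂(P(x)/Q(x))

Computing term by term:
  P(1)·log₂(P(1)/Q(1)) = 0.0099·log₂(0.0099/0.7705) = -0.06219
  P(2)·log₂(P(2)/Q(2)) = 0.9901·log₂(0.9901/0.2295) = 2.08820

D_KL(P||Q) = -0.06219 + 2.08820 = 2.02601 ≈ 2.0260 bits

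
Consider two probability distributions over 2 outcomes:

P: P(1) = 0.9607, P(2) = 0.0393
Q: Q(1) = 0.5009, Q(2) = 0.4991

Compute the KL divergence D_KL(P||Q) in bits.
0.7585 bits

D_KL(P||Q) = Σ P(x) log₂(P(x)/Q(x))

Computing term by term:
  P(1)·log₂(P(1)/Q(1)) = 0.9607·log₂(0.9607/0.5009) = 0.90264
  P(2)·log₂(P(2)/Q(2)) = 0.0393·log₂(0.0393/0.4991) = -0.14410

D_KL(P||Q) = 0.90264 - 0.14410 = 0.75854 ≈ 0.7585 bits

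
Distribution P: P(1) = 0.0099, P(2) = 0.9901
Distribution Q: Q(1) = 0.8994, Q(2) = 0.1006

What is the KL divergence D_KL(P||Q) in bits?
3.2019 bits

D_KL(P||Q) = Σ P(x) log₂(P(x)/Q(x))

Computing term by term:
  P(1)·log₂(P(1)/Q(1)) = 0.0099·log₂(0.0099/0.8994) = -0.06440
  P(2)·log₂(P(2)/Q(2)) = 0.9901·log₂(0.9901/0.1006) = 3.26628

D_KL(P||Q) = -0.06440 + 3.26628 = 3.20188 ≈ 3.2019 bits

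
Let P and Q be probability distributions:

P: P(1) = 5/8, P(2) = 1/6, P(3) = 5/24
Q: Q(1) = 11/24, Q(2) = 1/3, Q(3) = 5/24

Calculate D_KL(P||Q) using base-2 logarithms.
0.1130 bits

D_KL(P||Q) = Σ P(x) log₂(P(x)/Q(x))

Computing term by term:
  P(1)·log₂(P(1)/Q(1)) = (5/8)·log₂((5/8)/(11/24)) = 0.27966
  P(2)·log₂(P(2)/Q(2)) = (1/6)·log₂((1/6)/(1/3)) = -0.16667
  P(3)·log₂(P(3)/Q(3)) = (5/24)·log₂((5/24)/(5/24)) = 0.00000

D_KL(P||Q) = 0.27966 - 0.16667 + 0.00000 = 0.11299 ≈ 0.1130 bits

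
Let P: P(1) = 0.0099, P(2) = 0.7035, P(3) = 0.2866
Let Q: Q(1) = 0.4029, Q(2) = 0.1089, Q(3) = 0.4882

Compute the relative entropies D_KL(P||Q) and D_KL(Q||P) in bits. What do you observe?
D_KL(P||Q) = 1.6203 bits, D_KL(Q||P) = 2.2363 bits. The two directions give different values (D_KL(Q||P) exceeds D_KL(P||Q) by 0.6160 bits): KL divergence is asymmetric.

D_KL(P||Q) = Σ P(x) log₂(P(x)/Q(x))

Computing term by term:
  P(1)·log₂(P(1)/Q(1)) = 0.0099·log₂(0.0099/0.4029) = -0.05293
  P(2)·log₂(P(2)/Q(2)) = 0.7035·log₂(0.7035/0.1089) = 1.89350
  P(3)·log₂(P(3)/Q(3)) = 0.2866·log₂(0.2866/0.4882) = -0.22023

D_KL(P||Q) = -0.05293 + 1.89350 - 0.22023 = 1.62034 ≈ 1.6203 bits

D_KL(Q||P) = Σ Q(x) log₂(Q(x)/P(x))

Computing term by term:
  Q(1)·log₂(Q(1)/P(1)) = 0.4029·log₂(0.4029/0.0099) = 2.15425
  Q(2)·log₂(Q(2)/P(2)) = 0.1089·log₂(0.1089/0.7035) = -0.29311
  Q(3)·log₂(Q(3)/P(3)) = 0.4882·log₂(0.4882/0.2866) = 0.37515

D_KL(Q||P) = 2.15425 - 0.29311 + 0.37515 = 2.23629 ≈ 2.2363 bits

These are NOT equal (difference: 0.6160 bits). KL divergence is asymmetric: D_KL(P||Q) ≠ D_KL(Q||P) in general.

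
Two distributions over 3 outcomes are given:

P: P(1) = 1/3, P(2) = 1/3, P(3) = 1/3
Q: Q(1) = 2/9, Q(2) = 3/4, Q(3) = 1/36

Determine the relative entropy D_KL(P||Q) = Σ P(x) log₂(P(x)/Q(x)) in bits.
1.0000 bits

D_KL(P||Q) = Σ P(x) log₂(P(x)/Q(x))

Computing term by term:
  P(1)·log₂(P(1)/Q(1)) = (1/3)·log₂((1/3)/(2/9)) = 0.19499
  P(2)·log₂(P(2)/Q(2)) = (1/3)·log₂((1/3)/(3/4)) = -0.38998
  P(3)·log₂(P(3)/Q(3)) = (1/3)·log₂((1/3)/(1/36)) = 1.19499

D_KL(P||Q) = 0.19499 - 0.38998 + 1.19499 = 1.00000 ≈ 1.0000 bits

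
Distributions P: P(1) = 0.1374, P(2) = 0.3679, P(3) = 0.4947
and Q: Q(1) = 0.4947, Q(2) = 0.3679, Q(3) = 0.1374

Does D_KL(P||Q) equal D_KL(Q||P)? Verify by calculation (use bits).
D_KL(P||Q) = 0.6604 bits, D_KL(Q||P) = 0.6604 bits. Yes — for this pair D_KL(P||Q) = D_KL(Q||P).

D_KL(P||Q) = Σ P(x) log₂(P(x)/Q(x))

Computing term by term:
  P(1)·log₂(P(1)/Q(1)) = 0.1374·log₂(0.1374/0.4947) = -0.25394
  P(2)·log₂(P(2)/Q(2)) = 0.3679·log₂(0.3679/0.3679) = 0.00000
  P(3)·log₂(P(3)/Q(3)) = 0.4947·log₂(0.4947/0.1374) = 0.91429

D_KL(P||Q) = -0.25394 + 0.00000 + 0.91429 = 0.66035 ≈ 0.6604 bits

D_KL(Q||P) = Σ Q(x) log₂(Q(x)/P(x))

Computing term by term:
  Q(1)·log₂(Q(1)/P(1)) = 0.4947·log₂(0.4947/0.1374) = 0.91429
  Q(2)·log₂(Q(2)/P(2)) = 0.3679·log₂(0.3679/0.3679) = 0.00000
  Q(3)·log₂(Q(3)/P(3)) = 0.1374·log₂(0.1374/0.4947) = -0.25394

D_KL(Q||P) = 0.91429 + 0.00000 - 0.25394 = 0.66035 ≈ 0.6604 bits

These ARE equal here. Q is P with outcomes relabeled (Q(1) = P(3), Q(3) = P(1)) by a relabeling that is its own inverse, so the two sums contain exactly the same terms in a different order. This is a special case — KL divergence is not symmetric in general: D_KL(P||Q) ≠ D_KL(Q||P) for most P, Q.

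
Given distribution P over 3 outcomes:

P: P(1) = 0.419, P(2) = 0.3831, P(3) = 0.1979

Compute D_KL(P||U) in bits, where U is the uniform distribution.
0.0663 bits

U(i) = 1/3 for all i

D_KL(P||U) = Σ P(x) log₂(P(x) / (1/3))
           = Σ P(x) log₂(P(x)) + log₂(3)
           = log₂(3) - H(P)

H(P) = -Σ P(x) log₂(P(x)):
  -P(1)·log₂(P(1)) = -(0.419)·log₂(0.419) = 0.52584
  -P(2)·log₂(P(2)) = -(0.3831)·log₂(0.3831) = 0.53029
  -P(3)·log₂(P(3)) = -(0.1979)·log₂(0.1979) = 0.46252
H(P) = 0.52584 + 0.53029 + 0.46252 = 1.51865 bits

log₂(3) = 1.58496 bits

D_KL(P||U) = 1.58496 - 1.51865 = 0.06631 ≈ 0.0663 bits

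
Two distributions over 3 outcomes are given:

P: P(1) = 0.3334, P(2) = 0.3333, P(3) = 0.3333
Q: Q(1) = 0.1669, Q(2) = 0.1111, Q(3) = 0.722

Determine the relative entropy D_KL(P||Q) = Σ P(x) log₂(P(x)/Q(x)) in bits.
0.4894 bits

D_KL(P||Q) = Σ P(x) log₂(P(x)/Q(x))

Computing term by term:
  P(1)·log₂(P(1)/Q(1)) = 0.3334·log₂(0.3334/0.1669) = 0.33282
  P(2)·log₂(P(2)/Q(2)) = 0.3333·log₂(0.3333/0.1111) = 0.52827
  P(3)·log₂(P(3)/Q(3)) = 0.3333·log₂(0.3333/0.722) = -0.37169

D_KL(P||Q) = 0.33282 + 0.52827 - 0.37169 = 0.48940 ≈ 0.4894 bits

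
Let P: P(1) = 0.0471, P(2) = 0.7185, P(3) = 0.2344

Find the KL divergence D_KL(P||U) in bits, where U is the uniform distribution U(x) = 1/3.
0.5441 bits

U(i) = 1/3 for all i

D_KL(P||U) = Σ P(x) log₂(P(x) / (1/3))
           = Σ P(x) log₂(P(x)) + log₂(3)
           = log₂(3) - H(P)

H(P) = -Σ P(x) log₂(P(x)):
  -P(1)·log₂(P(1)) = -(0.0471)·log₂(0.0471) = 0.20762
  -P(2)·log₂(P(2)) = -(0.7185)·log₂(0.7185) = 0.34268
  -P(3)·log₂(P(3)) = -(0.2344)·log₂(0.2344) = 0.49059
H(P) = 0.20762 + 0.34268 + 0.49059 = 1.04089 bits

log₂(3) = 1.58496 bits

D_KL(P||U) = 1.58496 - 1.04089 = 0.54407 ≈ 0.5441 bits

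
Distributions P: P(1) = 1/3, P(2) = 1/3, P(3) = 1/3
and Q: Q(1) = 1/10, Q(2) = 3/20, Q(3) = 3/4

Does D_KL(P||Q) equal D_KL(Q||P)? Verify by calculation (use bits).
D_KL(P||Q) = 0.5730 bits, D_KL(Q||P) = 0.5309 bits. No — D_KL(P||Q) ≠ D_KL(Q||P) for this pair.

D_KL(P||Q) = Σ P(x) log₂(P(x)/Q(x))

Computing term by term:
  P(1)·log₂(P(1)/Q(1)) = (1/3)·log₂((1/3)/(1/10)) = 0.57899
  P(2)·log₂(P(2)/Q(2)) = (1/3)·log₂((1/3)/(3/20)) = 0.38400
  P(3)·log₂(P(3)/Q(3)) = (1/3)·log₂((1/3)/(3/4)) = -0.38998

D_KL(P||Q) = 0.57899 + 0.38400 - 0.38998 = 0.57301 ≈ 0.5730 bits

D_KL(Q||P) = Σ Q(x) log₂(Q(x)/P(x))

Computing term by term:
  Q(1)·log₂(Q(1)/P(1)) = (1/10)·log₂((1/10)/(1/3)) = -0.17370
  Q(2)·log₂(Q(2)/P(2)) = (3/20)·log₂((3/20)/(1/3)) = -0.17280
  Q(3)·log₂(Q(3)/P(3)) = (3/4)·log₂((3/4)/(1/3)) = 0.87744

D_KL(Q||P) = -0.17370 - 0.17280 + 0.87744 = 0.53094 ≈ 0.5309 bits

These are NOT equal (difference: 0.0421 bits). KL divergence is asymmetric: D_KL(P||Q) ≠ D_KL(Q||P) in general.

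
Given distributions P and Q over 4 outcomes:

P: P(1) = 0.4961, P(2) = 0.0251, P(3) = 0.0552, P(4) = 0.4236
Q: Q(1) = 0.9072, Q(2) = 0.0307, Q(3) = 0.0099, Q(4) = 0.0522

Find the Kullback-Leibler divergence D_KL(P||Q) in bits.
0.9771 bits

D_KL(P||Q) = Σ P(x) log₂(P(x)/Q(x))

Computing term by term:
  P(1)·log₂(P(1)/Q(1)) = 0.4961·log₂(0.4961/0.9072) = -0.43200
  P(2)·log₂(P(2)/Q(2)) = 0.0251·log₂(0.0251/0.0307) = -0.00729
  P(3)·log₂(P(3)/Q(3)) = 0.0552·log₂(0.0552/0.0099) = 0.13685
  P(4)·log₂(P(4)/Q(4)) = 0.4236·log₂(0.4236/0.0522) = 1.27952

D_KL(P||Q) = -0.43200 - 0.00729 + 0.13685 + 1.27952 = 0.97708 ≈ 0.9771 bits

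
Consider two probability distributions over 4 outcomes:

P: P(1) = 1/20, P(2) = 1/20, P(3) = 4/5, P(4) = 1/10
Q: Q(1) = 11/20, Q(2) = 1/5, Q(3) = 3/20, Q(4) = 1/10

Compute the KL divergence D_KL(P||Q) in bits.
1.6591 bits

D_KL(P||Q) = Σ P(x) log₂(P(x)/Q(x))

Computing term by term:
  P(1)·log₂(P(1)/Q(1)) = (1/20)·log₂((1/20)/(11/20)) = -0.17297
  P(2)·log₂(P(2)/Q(2)) = (1/20)·log₂((1/20)/(1/5)) = -0.10000
  P(3)·log₂(P(3)/Q(3)) = (4/5)·log₂((4/5)/(3/20)) = 1.93203
  P(4)·log₂(P(4)/Q(4)) = (1/10)·log₂((1/10)/(1/10)) = 0.00000

D_KL(P||Q) = -0.17297 - 0.10000 + 1.93203 + 0.00000 = 1.65906 ≈ 1.6591 bits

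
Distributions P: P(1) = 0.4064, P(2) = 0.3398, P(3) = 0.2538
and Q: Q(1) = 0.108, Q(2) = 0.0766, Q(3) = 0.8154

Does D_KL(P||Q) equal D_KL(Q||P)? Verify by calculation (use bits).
D_KL(P||Q) = 1.0800 bits, D_KL(Q||P) = 1.0019 bits. No — D_KL(P||Q) ≠ D_KL(Q||P) for this pair.

D_KL(P||Q) = Σ P(x) log₂(P(x)/Q(x))

Computing term by term:
  P(1)·log₂(P(1)/Q(1)) = 0.4064·log₂(0.4064/0.108) = 0.77698
  P(2)·log₂(P(2)/Q(2)) = 0.3398·log₂(0.3398/0.0766) = 0.73032
  P(3)·log₂(P(3)/Q(3)) = 0.2538·log₂(0.2538/0.8154) = -0.42735

D_KL(P||Q) = 0.77698 + 0.73032 - 0.42735 = 1.07995 ≈ 1.0800 bits

D_KL(Q||P) = Σ Q(x) log₂(Q(x)/P(x))

Computing term by term:
  Q(1)·log₂(Q(1)/P(1)) = 0.108·log₂(0.108/0.4064) = -0.20648
  Q(2)·log₂(Q(2)/P(2)) = 0.0766·log₂(0.0766/0.3398) = -0.16463
  Q(3)·log₂(Q(3)/P(3)) = 0.8154·log₂(0.8154/0.2538) = 1.37298

D_KL(Q||P) = -0.20648 - 0.16463 + 1.37298 = 1.00187 ≈ 1.0019 bits

These are NOT equal (difference: 0.0781 bits). KL divergence is asymmetric: D_KL(P||Q) ≠ D_KL(Q||P) in general.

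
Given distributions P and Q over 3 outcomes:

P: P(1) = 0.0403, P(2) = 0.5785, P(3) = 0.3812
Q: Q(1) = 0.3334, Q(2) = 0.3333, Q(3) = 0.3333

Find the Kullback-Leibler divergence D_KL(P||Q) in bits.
0.4112 bits

D_KL(P||Q) = Σ P(x) log₂(P(x)/Q(x))

Computing term by term:
  P(1)·log₂(P(1)/Q(1)) = 0.0403·log₂(0.0403/0.3334) = -0.12285
  P(2)·log₂(P(2)/Q(2)) = 0.5785·log₂(0.5785/0.3333) = 0.46019
  P(3)·log₂(P(3)/Q(3)) = 0.3812·log₂(0.3812/0.3333) = 0.07385

D_KL(P||Q) = -0.12285 + 0.46019 + 0.07385 = 0.41119 ≈ 0.4112 bits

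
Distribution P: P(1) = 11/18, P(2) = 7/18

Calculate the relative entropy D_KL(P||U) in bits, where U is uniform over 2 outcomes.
0.0359 bits

U(i) = 1/2 for all i

D_KL(P||U) = Σ P(x) log₂(P(x) / (1/2))
           = Σ P(x) log₂(P(x)) + log₂(2)
           = log₂(2) - H(P)

H(P) = -Σ P(x) log₂(P(x)):
  -P(1)·log₂(P(1)) = -(11/18)·log₂(11/18) = 0.43419
  -P(2)·log₂(P(2)) = -(7/18)·log₂(7/18) = 0.52989
H(P) = 0.43419 + 0.52989 = 0.96408 bits

log₂(2) = 1.00000 bits

D_KL(P||U) = 1.00000 - 0.96408 = 0.03592 ≈ 0.0359 bits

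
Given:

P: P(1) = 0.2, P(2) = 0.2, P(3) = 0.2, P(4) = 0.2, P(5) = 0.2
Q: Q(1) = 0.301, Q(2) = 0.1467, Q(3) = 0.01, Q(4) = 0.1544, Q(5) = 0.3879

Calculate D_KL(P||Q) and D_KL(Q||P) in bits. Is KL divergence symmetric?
D_KL(P||Q) = 0.7194 bits, D_KL(Q||P) = 0.3818 bits. No, KL divergence is not symmetric.

D_KL(P||Q) = Σ P(x) log₂(P(x)/Q(x))

Computing term by term:
  P(1)·log₂(P(1)/Q(1)) = 0.2·log₂(0.2/0.301) = -0.11795
  P(2)·log₂(P(2)/Q(2)) = 0.2·log₂(0.2/0.1467) = 0.08943
  P(3)·log₂(P(3)/Q(3)) = 0.2·log₂(0.2/0.01) = 0.86439
  P(4)·log₂(P(4)/Q(4)) = 0.2·log₂(0.2/0.1544) = 0.07467
  P(5)·log₂(P(5)/Q(5)) = 0.2·log₂(0.2/0.3879) = -0.19114

D_KL(P||Q) = -0.11795 + 0.08943 + 0.86439 + 0.07467 - 0.19114 = 0.71940 ≈ 0.7194 bits

D_KL(Q||P) = Σ Q(x) log₂(Q(x)/P(x))

Computing term by term:
  Q(1)·log₂(Q(1)/P(1)) = 0.301·log₂(0.301/0.2) = 0.17752
  Q(2)·log₂(Q(2)/P(2)) = 0.1467·log₂(0.1467/0.2) = -0.06559
  Q(3)·log₂(Q(3)/P(3)) = 0.01·log₂(0.01/0.2) = -0.04322
  Q(4)·log₂(Q(4)/P(4)) = 0.1544·log₂(0.1544/0.2) = -0.05764
  Q(5)·log₂(Q(5)/P(5)) = 0.3879·log₂(0.3879/0.2) = 0.37071

D_KL(Q||P) = 0.17752 - 0.06559 - 0.04322 - 0.05764 + 0.37071 = 0.38178 ≈ 0.3818 bits

These are NOT equal (difference: 0.3376 bits). KL divergence is asymmetric: D_KL(P||Q) ≠ D_KL(Q||P) in general.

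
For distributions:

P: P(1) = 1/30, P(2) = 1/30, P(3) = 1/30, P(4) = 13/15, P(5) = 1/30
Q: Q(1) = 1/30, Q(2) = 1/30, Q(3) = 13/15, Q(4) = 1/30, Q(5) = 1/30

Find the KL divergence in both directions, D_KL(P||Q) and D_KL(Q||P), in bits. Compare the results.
D_KL(P||Q) = 3.9170 bits, D_KL(Q||P) = 3.9170 bits. The two directions give exactly the same value for this pair.

D_KL(P||Q) = Σ P(x) log₂(P(x)/Q(x))

Computing term by term:
  P(1)·log₂(P(1)/Q(1)) = (1/30)·log₂((1/30)/(1/30)) = 0.00000
  P(2)·log₂(P(2)/Q(2)) = (1/30)·log₂((1/30)/(1/30)) = 0.00000
  P(3)·log₂(P(3)/Q(3)) = (1/30)·log₂((1/30)/(13/15)) = -0.15668
  P(4)·log₂(P(4)/Q(4)) = (13/15)·log₂((13/15)/(1/30)) = 4.07371
  P(5)·log₂(P(5)/Q(5)) = (1/30)·log₂((1/30)/(1/30)) = 0.00000

D_KL(P||Q) = 0.00000 + 0.00000 - 0.15668 + 4.07371 + 0.00000 = 3.91703 ≈ 3.9170 bits

D_KL(Q||P) = Σ Q(x) log₂(Q(x)/P(x))

Computing term by term:
  Q(1)·log₂(Q(1)/P(1)) = (1/30)·log₂((1/30)/(1/30)) = 0.00000
  Q(2)·log₂(Q(2)/P(2)) = (1/30)·log₂((1/30)/(1/30)) = 0.00000
  Q(3)·log₂(Q(3)/P(3)) = (13/15)·log₂((13/15)/(1/30)) = 4.07371
  Q(4)·log₂(Q(4)/P(4)) = (1/30)·log₂((1/30)/(13/15)) = -0.15668
  Q(5)·log₂(Q(5)/P(5)) = (1/30)·log₂((1/30)/(1/30)) = 0.00000

D_KL(Q||P) = 0.00000 + 0.00000 + 4.07371 - 0.15668 + 0.00000 = 3.91703 ≈ 3.9170 bits

These ARE equal here. Q is P with outcomes relabeled (Q(3) = P(4), Q(4) = P(3)) by a relabeling that is its own inverse, so the two sums contain exactly the same terms in a different order. This is a special case — KL divergence is not symmetric in general: D_KL(P||Q) ≠ D_KL(Q||P) for most P, Q.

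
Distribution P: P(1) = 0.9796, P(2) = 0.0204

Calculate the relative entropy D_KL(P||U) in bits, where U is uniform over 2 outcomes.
0.8563 bits

U(i) = 1/2 for all i

D_KL(P||U) = Σ P(x) log₂(P(x) / (1/2))
           = Σ P(x) log₂(P(x)) + log₂(2)
           = log₂(2) - H(P)

H(P) = -Σ P(x) log₂(P(x)):
  -P(1)·log₂(P(1)) = -(0.9796)·log₂(0.9796) = 0.02913
  -P(2)·log₂(P(2)) = -(0.0204)·log₂(0.0204) = 0.11455
H(P) = 0.02913 + 0.11455 = 0.14368 bits

log₂(2) = 1.00000 bits

D_KL(P||U) = 1.00000 - 0.14368 = 0.85632 ≈ 0.8563 bits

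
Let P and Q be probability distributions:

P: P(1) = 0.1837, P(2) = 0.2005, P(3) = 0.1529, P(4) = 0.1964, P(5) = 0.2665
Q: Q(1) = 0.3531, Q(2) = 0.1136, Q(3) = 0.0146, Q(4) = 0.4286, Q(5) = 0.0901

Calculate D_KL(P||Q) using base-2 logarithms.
0.7051 bits

D_KL(P||Q) = Σ P(x) log₂(P(x)/Q(x))

Computing term by term:
  P(1)·log₂(P(1)/Q(1)) = 0.1837·log₂(0.1837/0.3531) = -0.17318
  P(2)·log₂(P(2)/Q(2)) = 0.2005·log₂(0.2005/0.1136) = 0.16434
  P(3)·log₂(P(3)/Q(3)) = 0.1529·log₂(0.1529/0.0146) = 0.51811
  P(4)·log₂(P(4)/Q(4)) = 0.1964·log₂(0.1964/0.4286) = -0.22111
  P(5)·log₂(P(5)/Q(5)) = 0.2665·log₂(0.2665/0.0901) = 0.41695

D_KL(P||Q) = -0.17318 + 0.16434 + 0.51811 - 0.22111 + 0.41695 = 0.70511 ≈ 0.7051 bits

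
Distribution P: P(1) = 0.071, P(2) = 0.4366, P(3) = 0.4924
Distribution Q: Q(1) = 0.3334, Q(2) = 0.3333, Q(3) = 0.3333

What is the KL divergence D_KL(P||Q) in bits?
0.2889 bits

D_KL(P||Q) = Σ P(x) log₂(P(x)/Q(x))

Computing term by term:
  P(1)·log₂(P(1)/Q(1)) = 0.071·log₂(0.071/0.3334) = -0.15843
  P(2)·log₂(P(2)/Q(2)) = 0.4366·log₂(0.4366/0.3333) = 0.17005
  P(3)·log₂(P(3)/Q(3)) = 0.4924·log₂(0.4924/0.3333) = 0.27723

D_KL(P||Q) = -0.15843 + 0.17005 + 0.27723 = 0.28885 ≈ 0.2889 bits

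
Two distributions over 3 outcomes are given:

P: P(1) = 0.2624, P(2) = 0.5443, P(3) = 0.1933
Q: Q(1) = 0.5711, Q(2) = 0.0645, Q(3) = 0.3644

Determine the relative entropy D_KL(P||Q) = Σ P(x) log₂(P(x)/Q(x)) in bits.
1.2036 bits

D_KL(P||Q) = Σ P(x) log₂(P(x)/Q(x))

Computing term by term:
  P(1)·log₂(P(1)/Q(1)) = 0.2624·log₂(0.2624/0.5711) = -0.29441
  P(2)·log₂(P(2)/Q(2)) = 0.5443·log₂(0.5443/0.0645) = 1.67483
  P(3)·log₂(P(3)/Q(3)) = 0.1933·log₂(0.1933/0.3644) = -0.17681

D_KL(P||Q) = -0.29441 + 1.67483 - 0.17681 = 1.20361 ≈ 1.2036 bits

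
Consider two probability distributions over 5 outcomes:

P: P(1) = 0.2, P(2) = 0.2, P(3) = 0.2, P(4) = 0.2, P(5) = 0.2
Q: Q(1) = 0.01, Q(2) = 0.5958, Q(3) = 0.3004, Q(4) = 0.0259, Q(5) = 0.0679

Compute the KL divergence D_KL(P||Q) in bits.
1.3335 bits

D_KL(P||Q) = Σ P(x) log₂(P(x)/Q(x))

Computing term by term:
  P(1)·log₂(P(1)/Q(1)) = 0.2·log₂(0.2/0.01) = 0.86439
  P(2)·log₂(P(2)/Q(2)) = 0.2·log₂(0.2/0.5958) = -0.31497
  P(3)·log₂(P(3)/Q(3)) = 0.2·log₂(0.2/0.3004) = -0.11738
  P(4)·log₂(P(4)/Q(4)) = 0.2·log₂(0.2/0.0259) = 0.58980
  P(5)·log₂(P(5)/Q(5)) = 0.2·log₂(0.2/0.0679) = 0.31170

D_KL(P||Q) = 0.86439 - 0.31497 - 0.11738 + 0.58980 + 0.31170 = 1.33354 ≈ 1.3335 bits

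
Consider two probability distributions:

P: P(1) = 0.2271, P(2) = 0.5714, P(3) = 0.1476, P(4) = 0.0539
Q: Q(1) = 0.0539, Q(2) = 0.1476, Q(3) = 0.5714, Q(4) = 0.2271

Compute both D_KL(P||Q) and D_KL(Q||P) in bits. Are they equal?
D_KL(P||Q) = 1.1870 bits, D_KL(Q||P) = 1.1870 bits. Yes, in this case they are equal (although KL divergence is not symmetric in general).

D_KL(P||Q) = Σ P(x) log₂(P(x)/Q(x))

Computing term by term:
  P(1)·log₂(P(1)/Q(1)) = 0.2271·log₂(0.2271/0.0539) = 0.47123
  P(2)·log₂(P(2)/Q(2)) = 0.5714·log₂(0.5714/0.1476) = 1.11583
  P(3)·log₂(P(3)/Q(3)) = 0.1476·log₂(0.1476/0.5714) = -0.28823
  P(4)·log₂(P(4)/Q(4)) = 0.0539·log₂(0.0539/0.2271) = -0.11184

D_KL(P||Q) = 0.47123 + 1.11583 - 0.28823 - 0.11184 = 1.18699 ≈ 1.1870 bits

D_KL(Q||P) = Σ Q(x) log₂(Q(x)/P(x))

Computing term by term:
  Q(1)·log₂(Q(1)/P(1)) = 0.0539·log₂(0.0539/0.2271) = -0.11184
  Q(2)·log₂(Q(2)/P(2)) = 0.1476·log₂(0.1476/0.5714) = -0.28823
  Q(3)·log₂(Q(3)/P(3)) = 0.5714·log₂(0.5714/0.1476) = 1.11583
  Q(4)·log₂(Q(4)/P(4)) = 0.2271·log₂(0.2271/0.0539) = 0.47123

D_KL(Q||P) = -0.11184 - 0.28823 + 1.11583 + 0.47123 = 1.18699 ≈ 1.1870 bits

These ARE equal here. Q is P with outcomes relabeled (Q(1) = P(4), Q(2) = P(3), Q(3) = P(2), Q(4) = P(1)) by a relabeling that is its own inverse, so the two sums contain exactly the same terms in a different order. This is a special case — KL divergence is not symmetric in general: D_KL(P||Q) ≠ D_KL(Q||P) for most P, Q.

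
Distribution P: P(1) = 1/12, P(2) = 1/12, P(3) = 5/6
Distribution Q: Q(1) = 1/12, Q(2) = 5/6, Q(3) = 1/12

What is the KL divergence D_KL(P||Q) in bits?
2.4914 bits

D_KL(P||Q) = Σ P(x) log₂(P(x)/Q(x))

Computing term by term:
  P(1)·log₂(P(1)/Q(1)) = (1/12)·log₂((1/12)/(1/12)) = 0.00000
  P(2)·log₂(P(2)/Q(2)) = (1/12)·log₂((1/12)/(5/6)) = -0.27683
  P(3)·log₂(P(3)/Q(3)) = (5/6)·log₂((5/6)/(1/12)) = 2.76827

D_KL(P||Q) = 0.00000 - 0.27683 + 2.76827 = 2.49144 ≈ 2.4914 bits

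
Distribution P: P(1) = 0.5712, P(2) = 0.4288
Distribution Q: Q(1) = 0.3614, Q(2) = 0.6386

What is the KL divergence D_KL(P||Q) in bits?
0.1308 bits

D_KL(P||Q) = Σ P(x) log₂(P(x)/Q(x))

Computing term by term:
  P(1)·log₂(P(1)/Q(1)) = 0.5712·log₂(0.5712/0.3614) = 0.37722
  P(2)·log₂(P(2)/Q(2)) = 0.4288·log₂(0.4288/0.6386) = -0.24639

D_KL(P||Q) = 0.37722 - 0.24639 = 0.13083 ≈ 0.1308 bits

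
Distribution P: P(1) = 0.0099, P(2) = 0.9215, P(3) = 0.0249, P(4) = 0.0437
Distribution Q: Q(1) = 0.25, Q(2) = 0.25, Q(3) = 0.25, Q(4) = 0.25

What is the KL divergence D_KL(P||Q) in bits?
1.4954 bits

D_KL(P||Q) = Σ P(x) log₂(P(x)/Q(x))

Computing term by term:
  P(1)·log₂(P(1)/Q(1)) = 0.0099·log₂(0.0099/0.25) = -0.04612
  P(2)·log₂(P(2)/Q(2)) = 0.9215·log₂(0.9215/0.25) = 1.73431
  P(3)·log₂(P(3)/Q(3)) = 0.0249·log₂(0.0249/0.25) = -0.08286
  P(4)·log₂(P(4)/Q(4)) = 0.0437·log₂(0.0437/0.25) = -0.10996

D_KL(P||Q) = -0.04612 + 1.73431 - 0.08286 - 0.10996 = 1.49537 ≈ 1.4954 bits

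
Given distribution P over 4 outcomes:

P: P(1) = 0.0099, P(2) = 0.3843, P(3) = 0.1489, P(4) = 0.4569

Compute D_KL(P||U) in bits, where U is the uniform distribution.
0.4784 bits

U(i) = 1/4 for all i

D_KL(P||U) = Σ P(x) log₂(P(x) / (1/4))
           = Σ P(x) log₂(P(x)) + log₂(4)
           = log₂(4) - H(P)

H(P) = -Σ P(x) log₂(P(x)):
  -P(1)·log₂(P(1)) = -(0.0099)·log₂(0.0099) = 0.06592
  -P(2)·log₂(P(2)) = -(0.3843)·log₂(0.3843) = 0.53022
  -P(3)·log₂(P(3)) = -(0.1489)·log₂(0.1489) = 0.40912
  -P(4)·log₂(P(4)) = -(0.4569)·log₂(0.4569) = 0.51632
H(P) = 0.06592 + 0.53022 + 0.40912 + 0.51632 = 1.52158 bits

log₂(4) = 2.00000 bits

D_KL(P||U) = 2.00000 - 1.52158 = 0.47842 ≈ 0.4784 bits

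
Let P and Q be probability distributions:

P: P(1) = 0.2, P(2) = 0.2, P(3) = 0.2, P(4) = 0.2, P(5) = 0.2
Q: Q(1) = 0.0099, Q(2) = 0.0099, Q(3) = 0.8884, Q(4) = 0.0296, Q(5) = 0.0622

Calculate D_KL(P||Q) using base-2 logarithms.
2.1926 bits

D_KL(P||Q) = Σ P(x) log₂(P(x)/Q(x))

Computing term by term:
  P(1)·log₂(P(1)/Q(1)) = 0.2·log₂(0.2/0.0099) = 0.86729
  P(2)·log₂(P(2)/Q(2)) = 0.2·log₂(0.2/0.0099) = 0.86729
  P(3)·log₂(P(3)/Q(3)) = 0.2·log₂(0.2/0.8884) = -0.43024
  P(4)·log₂(P(4)/Q(4)) = 0.2·log₂(0.2/0.0296) = 0.55127
  P(5)·log₂(P(5)/Q(5)) = 0.2·log₂(0.2/0.0622) = 0.33700

D_KL(P||Q) = 0.86729 + 0.86729 - 0.43024 + 0.55127 + 0.33700 = 2.19261 ≈ 2.1926 bits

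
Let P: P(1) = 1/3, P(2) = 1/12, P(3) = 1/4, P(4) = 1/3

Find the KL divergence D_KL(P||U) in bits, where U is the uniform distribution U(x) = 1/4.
0.1446 bits

U(i) = 1/4 for all i

D_KL(P||U) = Σ P(x) log₂(P(x) / (1/4))
           = Σ P(x) log₂(P(x)) + log₂(4)
           = log₂(4) - H(P)

H(P) = -Σ P(x) log₂(P(x)):
  -P(1)·log₂(P(1)) = -(1/3)·log₂(1/3) = 0.52832
  -P(2)·log₂(P(2)) = -(1/12)·log₂(1/12) = 0.29875
  -P(3)·log₂(P(3)) = -(1/4)·log₂(1/4) = 0.50000
  -P(4)·log₂(P(4)) = -(1/3)·log₂(1/3) = 0.52832
H(P) = 0.52832 + 0.29875 + 0.50000 + 0.52832 = 1.85539 bits

log₂(4) = 2.00000 bits

D_KL(P||U) = 2.00000 - 1.85539 = 0.14461 ≈ 0.1446 bits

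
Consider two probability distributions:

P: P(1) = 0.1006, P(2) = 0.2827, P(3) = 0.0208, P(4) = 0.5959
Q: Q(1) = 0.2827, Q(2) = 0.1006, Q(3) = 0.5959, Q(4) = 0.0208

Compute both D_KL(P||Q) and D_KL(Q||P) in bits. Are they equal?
D_KL(P||Q) = 3.0552 bits, D_KL(Q||P) = 3.0552 bits. Yes, in this case they are equal (although KL divergence is not symmetric in general).

D_KL(P||Q) = Σ P(x) log₂(P(x)/Q(x))

Computing term by term:
  P(1)·log₂(P(1)/Q(1)) = 0.1006·log₂(0.1006/0.2827) = -0.14996
  P(2)·log₂(P(2)/Q(2)) = 0.2827·log₂(0.2827/0.1006) = 0.42140
  P(3)·log₂(P(3)/Q(3)) = 0.0208·log₂(0.0208/0.5959) = -0.10068
  P(4)·log₂(P(4)/Q(4)) = 0.5959·log₂(0.5959/0.0208) = 2.88440

D_KL(P||Q) = -0.14996 + 0.42140 - 0.10068 + 2.88440 = 3.05516 ≈ 3.0552 bits

D_KL(Q||P) = Σ Q(x) log₂(Q(x)/P(x))

Computing term by term:
  Q(1)·log₂(Q(1)/P(1)) = 0.2827·log₂(0.2827/0.1006) = 0.42140
  Q(2)·log₂(Q(2)/P(2)) = 0.1006·log₂(0.1006/0.2827) = -0.14996
  Q(3)·log₂(Q(3)/P(3)) = 0.5959·log₂(0.5959/0.0208) = 2.88440
  Q(4)·log₂(Q(4)/P(4)) = 0.0208·log₂(0.0208/0.5959) = -0.10068

D_KL(Q||P) = 0.42140 - 0.14996 + 2.88440 - 0.10068 = 3.05516 ≈ 3.0552 bits

These ARE equal here. Q is P with outcomes relabeled (Q(1) = P(2), Q(2) = P(1), Q(3) = P(4), Q(4) = P(3)) by a relabeling that is its own inverse, so the two sums contain exactly the same terms in a different order. This is a special case — KL divergence is not symmetric in general: D_KL(P||Q) ≠ D_KL(Q||P) for most P, Q.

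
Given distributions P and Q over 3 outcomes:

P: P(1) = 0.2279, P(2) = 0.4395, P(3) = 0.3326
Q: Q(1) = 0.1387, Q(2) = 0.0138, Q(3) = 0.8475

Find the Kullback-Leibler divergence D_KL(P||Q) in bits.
1.9089 bits

D_KL(P||Q) = Σ P(x) log₂(P(x)/Q(x))

Computing term by term:
  P(1)·log₂(P(1)/Q(1)) = 0.2279·log₂(0.2279/0.1387) = 0.16328
  P(2)·log₂(P(2)/Q(2)) = 0.4395·log₂(0.4395/0.0138) = 2.19448
  P(3)·log₂(P(3)/Q(3)) = 0.3326·log₂(0.3326/0.8475) = -0.44882

D_KL(P||Q) = 0.16328 + 2.19448 - 0.44882 = 1.90894 ≈ 1.9089 bits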